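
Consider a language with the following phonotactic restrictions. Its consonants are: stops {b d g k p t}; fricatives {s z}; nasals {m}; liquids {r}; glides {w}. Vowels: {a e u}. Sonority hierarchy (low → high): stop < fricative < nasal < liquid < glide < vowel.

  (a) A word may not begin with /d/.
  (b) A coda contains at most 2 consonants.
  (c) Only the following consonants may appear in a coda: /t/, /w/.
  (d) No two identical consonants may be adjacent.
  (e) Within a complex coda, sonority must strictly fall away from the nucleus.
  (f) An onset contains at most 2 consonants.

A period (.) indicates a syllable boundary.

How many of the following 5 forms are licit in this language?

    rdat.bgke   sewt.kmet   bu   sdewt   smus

rdat.bgke — violates constraint (f): syllable 2 onset /bgk/ has 3 consonants (> 2) → illicit
sewt.kmet — σ1 onset /s/, coda /wt/ (5→1 falls) ok; σ2 onset /km/ (2C), coda /t/ ok → licit
bu — σ1 onset /b/, coda /∅/ ok → licit
sdewt — σ1 onset /sd/ (2C), coda /wt/ (5→1 falls) ok → licit
smus — violates constraint (c): syllable 1 coda contains /s/, which is not a licensed coda consonant → illicit
Licit: sewt.kmet, bu, sdewt → 3.

3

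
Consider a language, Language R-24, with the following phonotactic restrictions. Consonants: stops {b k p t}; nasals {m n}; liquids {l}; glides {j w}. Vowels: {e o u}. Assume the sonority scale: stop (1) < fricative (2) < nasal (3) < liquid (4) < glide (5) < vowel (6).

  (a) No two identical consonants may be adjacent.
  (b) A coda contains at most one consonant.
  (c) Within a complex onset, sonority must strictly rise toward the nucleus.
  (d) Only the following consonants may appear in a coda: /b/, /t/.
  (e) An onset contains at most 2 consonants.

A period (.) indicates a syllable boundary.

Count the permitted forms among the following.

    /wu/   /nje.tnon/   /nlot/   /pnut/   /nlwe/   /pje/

4

/wu/ — σ1 onset /w/, coda /∅/ ok → permitted
/nje.tnon/ — violates constraint (d): syllable 2 coda contains /n/, which is not a licensed coda consonant → not permitted
/nlot/ — σ1 onset /nl/ (3→4 rises), coda /t/ ok → permitted
/pnut/ — σ1 onset /pn/ (1→3 rises), coda /t/ ok → permitted
/nlwe/ — violates constraint (e): syllable 1 onset /nlw/ has 3 consonants (> 2) → not permitted
/pje/ — σ1 onset /pj/ (1→5 rises), coda /∅/ ok → permitted
Permitted: /wu/, /nlot/, /pnut/, /pje/ → 4.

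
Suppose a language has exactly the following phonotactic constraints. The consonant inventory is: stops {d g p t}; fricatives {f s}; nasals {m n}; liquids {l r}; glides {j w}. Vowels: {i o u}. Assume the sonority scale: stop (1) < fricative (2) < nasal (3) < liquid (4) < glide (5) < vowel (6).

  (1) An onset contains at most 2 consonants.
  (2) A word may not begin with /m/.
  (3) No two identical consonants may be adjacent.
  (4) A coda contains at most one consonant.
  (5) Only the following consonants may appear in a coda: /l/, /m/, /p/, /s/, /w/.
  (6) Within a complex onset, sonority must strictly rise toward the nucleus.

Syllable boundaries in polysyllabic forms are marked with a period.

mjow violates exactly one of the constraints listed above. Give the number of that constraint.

mjow: word begins with /m/.
This is a violation of constraint 2: "A word may not begin with /m/."
The remaining constraints (1, 3, 4, 5, 6) are satisfied.

2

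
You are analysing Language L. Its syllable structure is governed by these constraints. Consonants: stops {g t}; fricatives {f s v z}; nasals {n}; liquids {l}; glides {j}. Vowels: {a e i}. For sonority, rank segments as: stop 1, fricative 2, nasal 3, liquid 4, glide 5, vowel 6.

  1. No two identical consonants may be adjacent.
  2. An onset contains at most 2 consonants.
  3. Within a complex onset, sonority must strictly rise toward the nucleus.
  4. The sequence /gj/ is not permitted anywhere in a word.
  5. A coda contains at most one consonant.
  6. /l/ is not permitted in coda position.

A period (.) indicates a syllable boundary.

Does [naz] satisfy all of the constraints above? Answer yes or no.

yes

[naz] — σ1 onset /n/, coda /z/ ok → well-formed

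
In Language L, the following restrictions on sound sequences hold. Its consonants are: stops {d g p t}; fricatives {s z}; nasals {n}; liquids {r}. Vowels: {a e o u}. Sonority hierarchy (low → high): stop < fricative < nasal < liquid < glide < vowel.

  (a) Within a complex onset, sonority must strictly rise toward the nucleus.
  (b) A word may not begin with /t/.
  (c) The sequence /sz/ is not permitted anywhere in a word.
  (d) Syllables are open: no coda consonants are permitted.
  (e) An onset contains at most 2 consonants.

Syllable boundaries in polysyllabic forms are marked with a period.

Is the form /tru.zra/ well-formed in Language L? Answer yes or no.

/tru.zra/ — violates constraint (b): word begins with /t/ → ill-formed

no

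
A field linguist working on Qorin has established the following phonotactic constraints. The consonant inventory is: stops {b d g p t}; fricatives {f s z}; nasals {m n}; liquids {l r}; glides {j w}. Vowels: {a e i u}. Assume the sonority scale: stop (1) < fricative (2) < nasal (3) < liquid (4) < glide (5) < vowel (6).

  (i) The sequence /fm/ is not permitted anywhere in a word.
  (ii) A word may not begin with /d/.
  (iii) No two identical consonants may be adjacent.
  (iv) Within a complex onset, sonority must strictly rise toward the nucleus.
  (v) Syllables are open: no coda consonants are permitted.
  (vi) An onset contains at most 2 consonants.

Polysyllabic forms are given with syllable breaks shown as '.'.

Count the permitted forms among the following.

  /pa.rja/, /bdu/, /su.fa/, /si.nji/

/pa.rja/ — σ1 onset /p/, coda /∅/ ok; σ2 onset /rj/ (4→5 rises), coda /∅/ ok → permitted
/bdu/ — violates constraint (iv): syllable 1 onset /bd/: /b/ (stop, 1) → /d/ (stop, 1) does not rise → not permitted
/su.fa/ — σ1 onset /s/, coda /∅/ ok; σ2 onset /f/, coda /∅/ ok → permitted
/si.nji/ — σ1 onset /s/, coda /∅/ ok; σ2 onset /nj/ (3→5 rises), coda /∅/ ok → permitted
Permitted: /pa.rja/, /su.fa/, /si.nji/ → 3.

3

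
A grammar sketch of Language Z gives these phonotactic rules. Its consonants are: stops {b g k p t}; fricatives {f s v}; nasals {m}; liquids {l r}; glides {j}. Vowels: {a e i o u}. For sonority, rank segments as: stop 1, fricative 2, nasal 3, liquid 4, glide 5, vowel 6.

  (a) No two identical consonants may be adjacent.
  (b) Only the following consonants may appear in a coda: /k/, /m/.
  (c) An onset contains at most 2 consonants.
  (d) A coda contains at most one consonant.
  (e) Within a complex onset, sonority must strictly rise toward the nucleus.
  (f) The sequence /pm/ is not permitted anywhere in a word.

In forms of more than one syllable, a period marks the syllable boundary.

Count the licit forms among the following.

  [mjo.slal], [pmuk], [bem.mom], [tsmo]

0

[mjo.slal] — violates constraint (b): syllable 2 coda contains /l/, which is not a licensed coda consonant → illicit
[pmuk] — violates constraint (f): contains banned sequence /pm/ → illicit
[bem.mom] — violates constraint (a): adjacent identical consonants /mm/ → illicit
[tsmo] — violates constraint (c): syllable 1 onset /tsm/ has 3 consonants (> 2) → illicit
No form is licit → 0.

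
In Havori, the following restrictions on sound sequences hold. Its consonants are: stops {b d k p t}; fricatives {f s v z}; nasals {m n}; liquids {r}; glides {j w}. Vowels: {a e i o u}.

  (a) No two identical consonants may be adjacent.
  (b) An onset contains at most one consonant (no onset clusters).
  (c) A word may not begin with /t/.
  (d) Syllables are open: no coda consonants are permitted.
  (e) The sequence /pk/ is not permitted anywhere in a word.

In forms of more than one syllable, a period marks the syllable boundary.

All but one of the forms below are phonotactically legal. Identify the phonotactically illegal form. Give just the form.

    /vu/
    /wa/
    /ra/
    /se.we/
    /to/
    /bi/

/vu/ — σ1 onset /v/, coda /∅/ ok → phonotactically legal
/wa/ — σ1 onset /w/, coda /∅/ ok → phonotactically legal
/ra/ — σ1 onset /r/, coda /∅/ ok → phonotactically legal
/se.we/ — σ1 onset /s/, coda /∅/ ok; σ2 onset /w/, coda /∅/ ok → phonotactically legal
/to/ — violates constraint (c): word begins with /t/ → phonotactically illegal
/bi/ — σ1 onset /b/, coda /∅/ ok → phonotactically legal

/to/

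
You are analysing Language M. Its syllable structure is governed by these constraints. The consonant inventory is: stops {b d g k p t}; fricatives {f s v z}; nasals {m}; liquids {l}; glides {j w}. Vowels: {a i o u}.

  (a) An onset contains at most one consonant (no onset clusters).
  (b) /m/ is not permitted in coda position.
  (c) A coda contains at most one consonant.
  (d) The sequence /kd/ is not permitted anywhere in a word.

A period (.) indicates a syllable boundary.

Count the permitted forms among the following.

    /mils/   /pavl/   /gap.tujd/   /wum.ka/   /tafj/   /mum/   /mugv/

0

/mils/ — violates constraint (c): syllable 1 coda /ls/ has 2 consonants (> 1) → not permitted
/pavl/ — violates constraint (c): syllable 1 coda /vl/ has 2 consonants (> 1) → not permitted
/gap.tujd/ — violates constraint (c): syllable 2 coda /jd/ has 2 consonants (> 1) → not permitted
/wum.ka/ — violates constraint (b): syllable 1 coda contains /m/ → not permitted
/tafj/ — violates constraint (c): syllable 1 coda /fj/ has 2 consonants (> 1) → not permitted
/mum/ — violates constraint (b): syllable 1 coda contains /m/ → not permitted
/mugv/ — violates constraint (c): syllable 1 coda /gv/ has 2 consonants (> 1) → not permitted
No form is permitted → 0.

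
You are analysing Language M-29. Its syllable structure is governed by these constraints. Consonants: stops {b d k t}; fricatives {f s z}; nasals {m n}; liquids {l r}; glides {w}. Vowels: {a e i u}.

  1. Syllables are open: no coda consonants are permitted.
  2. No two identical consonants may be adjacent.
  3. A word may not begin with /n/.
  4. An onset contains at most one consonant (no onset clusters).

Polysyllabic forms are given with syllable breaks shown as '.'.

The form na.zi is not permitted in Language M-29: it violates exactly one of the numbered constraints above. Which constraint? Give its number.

na.zi: word begins with /n/.
This is a violation of constraint 3: "A word may not begin with /n/."
The remaining constraints (1, 2, 4) are satisfied.

3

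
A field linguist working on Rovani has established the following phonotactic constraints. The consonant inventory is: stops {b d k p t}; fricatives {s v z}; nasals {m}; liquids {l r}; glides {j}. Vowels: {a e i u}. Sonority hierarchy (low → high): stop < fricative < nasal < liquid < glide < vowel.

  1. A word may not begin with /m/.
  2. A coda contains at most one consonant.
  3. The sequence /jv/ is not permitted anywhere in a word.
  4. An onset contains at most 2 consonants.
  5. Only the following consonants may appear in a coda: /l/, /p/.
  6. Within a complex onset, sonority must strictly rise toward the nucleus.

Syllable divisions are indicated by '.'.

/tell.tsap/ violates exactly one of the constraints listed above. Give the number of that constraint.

2

/tell.tsap/: syllable 1 coda /ll/ has 2 consonants (> 1).
This is a violation of constraint 2: "A coda contains at most one consonant."
The remaining constraints (1, 3, 4, 5, 6) are satisfied.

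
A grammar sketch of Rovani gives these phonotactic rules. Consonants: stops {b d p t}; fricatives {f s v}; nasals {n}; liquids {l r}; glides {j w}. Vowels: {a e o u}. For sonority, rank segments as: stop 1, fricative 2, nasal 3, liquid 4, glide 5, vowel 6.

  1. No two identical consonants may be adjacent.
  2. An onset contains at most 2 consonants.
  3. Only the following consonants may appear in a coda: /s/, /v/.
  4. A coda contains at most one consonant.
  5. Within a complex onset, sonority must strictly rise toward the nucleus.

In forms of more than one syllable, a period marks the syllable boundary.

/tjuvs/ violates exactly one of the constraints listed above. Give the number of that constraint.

/tjuvs/: syllable 1 coda /vs/ has 2 consonants (> 1).
This is a violation of constraint 4: "A coda contains at most one consonant."
The remaining constraints (1, 2, 3, 5) are satisfied.

4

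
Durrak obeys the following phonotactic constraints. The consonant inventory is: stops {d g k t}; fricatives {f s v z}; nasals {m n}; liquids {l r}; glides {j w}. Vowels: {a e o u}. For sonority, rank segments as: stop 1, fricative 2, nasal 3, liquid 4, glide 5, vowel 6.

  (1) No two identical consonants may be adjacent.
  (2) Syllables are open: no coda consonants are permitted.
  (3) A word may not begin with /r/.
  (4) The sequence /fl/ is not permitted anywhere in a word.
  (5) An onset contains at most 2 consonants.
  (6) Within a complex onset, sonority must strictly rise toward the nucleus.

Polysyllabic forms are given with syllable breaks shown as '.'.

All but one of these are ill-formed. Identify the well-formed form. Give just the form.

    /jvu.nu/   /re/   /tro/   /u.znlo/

/jvu.nu/ — violates constraint 6: syllable 1 onset /jv/: /j/ (glide, 5) → /v/ (fricative, 2) does not rise → ill-formed
/re/ — violates constraint 3: word begins with /r/ → ill-formed
/tro/ — σ1 onset /tr/ (1→4 rises), coda /∅/ ok → well-formed
/u.znlo/ — violates constraint 5: syllable 2 onset /znl/ has 3 consonants (> 2) → ill-formed

/tro/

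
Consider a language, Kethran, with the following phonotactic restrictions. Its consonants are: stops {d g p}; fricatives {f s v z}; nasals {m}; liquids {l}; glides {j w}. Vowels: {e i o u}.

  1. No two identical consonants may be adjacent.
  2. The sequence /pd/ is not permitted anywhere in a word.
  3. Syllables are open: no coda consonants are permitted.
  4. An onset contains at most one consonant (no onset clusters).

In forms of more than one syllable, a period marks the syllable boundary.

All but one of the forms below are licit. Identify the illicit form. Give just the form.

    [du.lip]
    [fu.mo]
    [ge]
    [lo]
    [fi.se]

[du.lip]

[du.lip] — violates constraint 3: syllable 2 coda /p/ has 1 consonant (> 0) → illicit
[fu.mo] — σ1 onset /f/, coda /∅/ ok; σ2 onset /m/, coda /∅/ ok → licit
[ge] — σ1 onset /g/, coda /∅/ ok → licit
[lo] — σ1 onset /l/, coda /∅/ ok → licit
[fi.se] — σ1 onset /f/, coda /∅/ ok; σ2 onset /s/, coda /∅/ ok → licit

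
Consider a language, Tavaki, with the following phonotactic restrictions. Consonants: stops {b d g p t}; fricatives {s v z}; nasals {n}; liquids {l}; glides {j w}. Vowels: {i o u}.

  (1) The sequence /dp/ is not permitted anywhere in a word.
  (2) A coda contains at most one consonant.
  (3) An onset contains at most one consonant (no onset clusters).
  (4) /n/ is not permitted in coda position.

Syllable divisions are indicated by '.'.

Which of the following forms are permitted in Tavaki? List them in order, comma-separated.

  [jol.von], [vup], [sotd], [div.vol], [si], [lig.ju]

[vup], [div.vol], [si], [lig.ju]

[jol.von] — violates constraint 4: syllable 2 coda contains /n/ → not permitted
[vup] — σ1 onset /v/, coda /p/ ok → permitted
[sotd] — violates constraint 2: syllable 1 coda /td/ has 2 consonants (> 1) → not permitted
[div.vol] — σ1 onset /d/, coda /v/ ok; σ2 onset /v/, coda /l/ ok → permitted
[si] — σ1 onset /s/, coda /∅/ ok → permitted
[lig.ju] — σ1 onset /l/, coda /g/ ok; σ2 onset /j/, coda /∅/ ok → permitted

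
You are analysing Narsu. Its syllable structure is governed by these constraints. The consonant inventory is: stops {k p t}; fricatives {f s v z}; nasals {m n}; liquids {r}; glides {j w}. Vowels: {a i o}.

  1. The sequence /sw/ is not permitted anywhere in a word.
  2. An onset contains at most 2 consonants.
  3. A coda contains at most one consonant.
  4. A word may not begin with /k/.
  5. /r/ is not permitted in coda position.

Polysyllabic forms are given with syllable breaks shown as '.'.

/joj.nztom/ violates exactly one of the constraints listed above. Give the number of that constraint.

/joj.nztom/: syllable 2 onset /nzt/ has 3 consonants (> 2).
This is a violation of constraint 2: "An onset contains at most 2 consonants."
The remaining constraints (1, 3, 4, 5) are satisfied.

2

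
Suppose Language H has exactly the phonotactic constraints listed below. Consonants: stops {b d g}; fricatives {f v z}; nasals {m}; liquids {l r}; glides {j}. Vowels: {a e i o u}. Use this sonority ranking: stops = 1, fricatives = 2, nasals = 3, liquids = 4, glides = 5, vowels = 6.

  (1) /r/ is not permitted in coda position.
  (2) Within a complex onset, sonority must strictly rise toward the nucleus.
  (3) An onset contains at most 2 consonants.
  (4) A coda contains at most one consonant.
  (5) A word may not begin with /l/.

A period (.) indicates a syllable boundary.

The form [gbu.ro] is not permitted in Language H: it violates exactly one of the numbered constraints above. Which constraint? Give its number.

[gbu.ro]: syllable 1 onset /gb/: /g/ (stop, 1) → /b/ (stop, 1) does not rise.
This is a violation of constraint 2: "Within a complex onset, sonority must strictly rise toward the nucleus."
The remaining constraints (1, 3, 4, 5) are satisfied.

2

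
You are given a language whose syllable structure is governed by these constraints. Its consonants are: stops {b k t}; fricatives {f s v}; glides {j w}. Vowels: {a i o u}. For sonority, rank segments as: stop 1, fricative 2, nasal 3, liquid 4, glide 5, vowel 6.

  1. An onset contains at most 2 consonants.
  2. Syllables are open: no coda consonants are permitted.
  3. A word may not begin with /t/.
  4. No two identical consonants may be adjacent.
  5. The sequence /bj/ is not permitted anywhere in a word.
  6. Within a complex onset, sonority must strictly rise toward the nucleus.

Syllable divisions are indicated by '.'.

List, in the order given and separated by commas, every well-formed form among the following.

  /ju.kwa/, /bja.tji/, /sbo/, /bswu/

/ju.kwa/

/ju.kwa/ — σ1 onset /j/, coda /∅/ ok; σ2 onset /kw/ (1→5 rises), coda /∅/ ok → well-formed
/bja.tji/ — violates constraint 5: contains banned sequence /bj/ → ill-formed
/sbo/ — violates constraint 6: syllable 1 onset /sb/: /s/ (fricative, 2) → /b/ (stop, 1) does not rise → ill-formed
/bswu/ — violates constraint 1: syllable 1 onset /bsw/ has 3 consonants (> 2) → ill-formed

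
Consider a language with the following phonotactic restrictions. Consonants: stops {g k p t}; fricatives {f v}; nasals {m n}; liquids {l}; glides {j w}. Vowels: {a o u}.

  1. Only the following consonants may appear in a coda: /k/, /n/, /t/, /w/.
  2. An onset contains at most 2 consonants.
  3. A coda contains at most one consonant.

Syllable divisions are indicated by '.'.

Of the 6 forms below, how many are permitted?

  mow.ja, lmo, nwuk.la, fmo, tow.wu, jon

6

mow.ja — σ1 onset /m/, coda /w/ ok; σ2 onset /j/, coda /∅/ ok → permitted
lmo — σ1 onset /lm/ (2C), coda /∅/ ok → permitted
nwuk.la — σ1 onset /nw/ (2C), coda /k/ ok; σ2 onset /l/, coda /∅/ ok → permitted
fmo — σ1 onset /fm/ (2C), coda /∅/ ok → permitted
tow.wu — σ1 onset /t/, coda /w/ ok; σ2 onset /w/, coda /∅/ ok → permitted
jon — σ1 onset /j/, coda /n/ ok → permitted
Permitted: mow.ja, lmo, nwuk.la, fmo, tow.wu, jon → 6.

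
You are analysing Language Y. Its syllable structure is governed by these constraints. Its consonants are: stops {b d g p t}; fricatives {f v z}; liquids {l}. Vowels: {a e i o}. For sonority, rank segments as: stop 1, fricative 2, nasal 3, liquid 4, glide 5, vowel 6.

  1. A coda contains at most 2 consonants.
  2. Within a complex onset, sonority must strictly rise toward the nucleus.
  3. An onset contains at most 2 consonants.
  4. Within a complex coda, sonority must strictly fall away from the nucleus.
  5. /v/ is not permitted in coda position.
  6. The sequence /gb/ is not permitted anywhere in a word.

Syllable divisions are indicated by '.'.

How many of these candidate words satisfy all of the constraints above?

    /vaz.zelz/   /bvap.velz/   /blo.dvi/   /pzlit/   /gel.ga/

4

/vaz.zelz/ — σ1 onset /v/, coda /z/ ok; σ2 onset /z/, coda /lz/ (4→2 falls) ok → permitted
/bvap.velz/ — σ1 onset /bv/ (1→2 rises), coda /p/ ok; σ2 onset /v/, coda /lz/ (4→2 falls) ok → permitted
/blo.dvi/ — σ1 onset /bl/ (1→4 rises), coda /∅/ ok; σ2 onset /dv/ (1→2 rises), coda /∅/ ok → permitted
/pzlit/ — violates constraint 3: syllable 1 onset /pzl/ has 3 consonants (> 2) → not permitted
/gel.ga/ — σ1 onset /g/, coda /l/ ok; σ2 onset /g/, coda /∅/ ok → permitted
Permitted: /vaz.zelz/, /bvap.velz/, /blo.dvi/, /gel.ga/ → 4.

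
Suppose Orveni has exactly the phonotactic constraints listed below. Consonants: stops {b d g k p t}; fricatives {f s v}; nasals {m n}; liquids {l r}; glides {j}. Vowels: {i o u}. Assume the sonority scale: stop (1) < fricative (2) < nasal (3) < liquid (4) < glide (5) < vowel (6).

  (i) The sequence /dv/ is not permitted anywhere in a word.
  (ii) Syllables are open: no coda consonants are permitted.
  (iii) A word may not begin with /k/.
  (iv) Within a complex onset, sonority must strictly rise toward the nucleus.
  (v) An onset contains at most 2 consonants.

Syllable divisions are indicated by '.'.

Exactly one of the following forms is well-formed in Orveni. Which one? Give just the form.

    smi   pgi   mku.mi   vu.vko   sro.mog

smi

smi — σ1 onset /sm/ (2→3 rises), coda /∅/ ok → well-formed
pgi — violates constraint (iv): syllable 1 onset /pg/: /p/ (stop, 1) → /g/ (stop, 1) does not rise → ill-formed
mku.mi — violates constraint (iv): syllable 1 onset /mk/: /m/ (nasal, 3) → /k/ (stop, 1) does not rise → ill-formed
vu.vko — violates constraint (iv): syllable 2 onset /vk/: /v/ (fricative, 2) → /k/ (stop, 1) does not rise → ill-formed
sro.mog — violates constraint (ii): syllable 2 coda /g/ has 1 consonant (> 0) → ill-formed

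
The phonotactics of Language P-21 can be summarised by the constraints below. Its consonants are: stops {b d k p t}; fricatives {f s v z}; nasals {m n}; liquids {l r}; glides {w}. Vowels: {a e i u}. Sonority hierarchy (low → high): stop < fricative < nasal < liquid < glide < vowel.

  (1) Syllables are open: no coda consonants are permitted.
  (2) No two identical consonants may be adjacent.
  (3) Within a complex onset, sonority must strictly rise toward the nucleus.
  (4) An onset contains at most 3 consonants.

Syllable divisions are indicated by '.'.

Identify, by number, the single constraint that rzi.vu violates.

rzi.vu: syllable 1 onset /rz/: /r/ (liquid, 4) → /z/ (fricative, 2) does not rise.
This is a violation of constraint 3: "Within a complex onset, sonority must strictly rise toward the nucleus."
The remaining constraints (1, 2, 4) are satisfied.

3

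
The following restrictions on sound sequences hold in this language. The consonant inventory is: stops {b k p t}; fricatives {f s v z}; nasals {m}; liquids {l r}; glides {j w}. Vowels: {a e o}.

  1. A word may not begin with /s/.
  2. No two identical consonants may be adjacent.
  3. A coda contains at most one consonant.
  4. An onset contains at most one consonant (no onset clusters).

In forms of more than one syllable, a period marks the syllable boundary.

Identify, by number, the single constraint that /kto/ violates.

/kto/: syllable 1 onset /kt/ has 2 consonants (> 1).
This is a violation of constraint 4: "An onset contains at most one consonant (no onset clusters)."
The remaining constraints (1, 2, 3) are satisfied.

4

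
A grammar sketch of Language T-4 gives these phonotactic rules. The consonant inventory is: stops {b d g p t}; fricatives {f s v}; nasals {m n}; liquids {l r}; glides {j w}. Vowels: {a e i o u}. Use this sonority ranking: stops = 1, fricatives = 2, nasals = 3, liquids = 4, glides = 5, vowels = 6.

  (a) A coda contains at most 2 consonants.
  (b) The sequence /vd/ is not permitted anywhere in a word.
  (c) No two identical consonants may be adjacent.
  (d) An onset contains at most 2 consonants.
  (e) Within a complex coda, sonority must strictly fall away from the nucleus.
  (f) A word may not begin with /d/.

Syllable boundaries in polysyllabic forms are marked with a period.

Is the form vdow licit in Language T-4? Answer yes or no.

no

vdow — violates constraint (b): contains banned sequence /vd/ → illicit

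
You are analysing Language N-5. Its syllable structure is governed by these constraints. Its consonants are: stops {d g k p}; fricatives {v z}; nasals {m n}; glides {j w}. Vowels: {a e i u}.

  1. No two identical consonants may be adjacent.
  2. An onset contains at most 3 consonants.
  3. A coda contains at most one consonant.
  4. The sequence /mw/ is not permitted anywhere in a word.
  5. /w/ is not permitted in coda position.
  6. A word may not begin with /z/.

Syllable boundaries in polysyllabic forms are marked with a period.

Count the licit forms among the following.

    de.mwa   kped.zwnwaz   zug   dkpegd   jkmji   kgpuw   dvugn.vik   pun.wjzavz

de.mwa — violates constraint 4: contains banned sequence /mw/ → illicit
kped.zwnwaz — violates constraint 2: syllable 2 onset /zwnw/ has 4 consonants (> 3) → illicit
zug — violates constraint 6: word begins with /z/ → illicit
dkpegd — violates constraint 3: syllable 1 coda /gd/ has 2 consonants (> 1) → illicit
jkmji — violates constraint 2: syllable 1 onset /jkmj/ has 4 consonants (> 3) → illicit
kgpuw — violates constraint 5: syllable 1 coda contains /w/ → illicit
dvugn.vik — violates constraint 3: syllable 1 coda /gn/ has 2 consonants (> 1) → illicit
pun.wjzavz — violates constraint 3: syllable 2 coda /vz/ has 2 consonants (> 1) → illicit
No form is licit → 0.

0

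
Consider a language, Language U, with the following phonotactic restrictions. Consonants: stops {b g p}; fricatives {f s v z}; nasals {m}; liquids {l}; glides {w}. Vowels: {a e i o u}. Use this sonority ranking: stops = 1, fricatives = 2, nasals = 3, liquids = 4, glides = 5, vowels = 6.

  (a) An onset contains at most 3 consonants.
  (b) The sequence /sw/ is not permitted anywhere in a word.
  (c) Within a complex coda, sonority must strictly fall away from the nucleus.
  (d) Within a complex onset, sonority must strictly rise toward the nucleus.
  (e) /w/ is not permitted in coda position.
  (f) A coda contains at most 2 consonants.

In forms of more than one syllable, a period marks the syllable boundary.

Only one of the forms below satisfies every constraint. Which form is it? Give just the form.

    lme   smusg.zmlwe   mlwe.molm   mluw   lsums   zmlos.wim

lme — violates constraint (d): syllable 1 onset /lm/: /l/ (liquid, 4) → /m/ (nasal, 3) does not rise → ill-formed
smusg.zmlwe — violates constraint (a): syllable 2 onset /zmlw/ has 4 consonants (> 3) → ill-formed
mlwe.molm — σ1 onset /mlw/ (3→4→5 rises), coda /∅/ ok; σ2 onset /m/, coda /lm/ (4→3 falls) ok → well-formed
mluw — violates constraint (e): syllable 1 coda contains /w/ → ill-formed
lsums — violates constraint (d): syllable 1 onset /ls/: /l/ (liquid, 4) → /s/ (fricative, 2) does not rise → ill-formed
zmlos.wim — violates constraint (b): contains banned sequence /sw/ → ill-formed

mlwe.molm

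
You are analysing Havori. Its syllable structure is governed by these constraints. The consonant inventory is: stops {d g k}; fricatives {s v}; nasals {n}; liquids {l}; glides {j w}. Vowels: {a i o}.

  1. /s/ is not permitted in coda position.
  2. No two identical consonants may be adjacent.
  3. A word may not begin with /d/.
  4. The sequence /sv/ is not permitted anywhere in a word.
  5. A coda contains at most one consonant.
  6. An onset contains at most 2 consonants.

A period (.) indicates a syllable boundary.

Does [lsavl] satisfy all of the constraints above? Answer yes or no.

no

[lsavl] — violates constraint 5: syllable 1 coda /vl/ has 2 consonants (> 1) → not permitted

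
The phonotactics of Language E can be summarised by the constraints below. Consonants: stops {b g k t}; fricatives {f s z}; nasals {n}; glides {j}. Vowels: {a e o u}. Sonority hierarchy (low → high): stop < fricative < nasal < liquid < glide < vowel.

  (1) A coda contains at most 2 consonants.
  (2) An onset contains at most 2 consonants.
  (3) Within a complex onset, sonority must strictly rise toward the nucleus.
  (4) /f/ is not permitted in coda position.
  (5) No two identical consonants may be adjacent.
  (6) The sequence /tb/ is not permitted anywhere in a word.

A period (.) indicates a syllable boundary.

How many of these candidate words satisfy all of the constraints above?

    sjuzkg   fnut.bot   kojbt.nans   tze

1

sjuzkg — violates constraint 1: syllable 1 coda /zkg/ has 3 consonants (> 2) → ill-formed
fnut.bot — violates constraint 6: contains banned sequence /tb/ → ill-formed
kojbt.nans — violates constraint 1: syllable 1 coda /jbt/ has 3 consonants (> 2) → ill-formed
tze — σ1 onset /tz/ (1→2 rises), coda /∅/ ok → well-formed
Well-formed: tze → 1.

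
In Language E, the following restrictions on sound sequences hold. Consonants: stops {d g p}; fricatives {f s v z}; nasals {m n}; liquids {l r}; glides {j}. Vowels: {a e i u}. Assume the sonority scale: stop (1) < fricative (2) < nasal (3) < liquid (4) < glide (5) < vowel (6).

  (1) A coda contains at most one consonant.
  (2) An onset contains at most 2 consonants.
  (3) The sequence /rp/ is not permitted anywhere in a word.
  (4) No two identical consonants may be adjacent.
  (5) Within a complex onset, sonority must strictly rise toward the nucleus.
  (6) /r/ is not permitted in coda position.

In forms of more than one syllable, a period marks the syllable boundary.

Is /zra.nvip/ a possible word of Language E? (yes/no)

no

/zra.nvip/ — violates constraint 5: syllable 2 onset /nv/: /n/ (nasal, 3) → /v/ (fricative, 2) does not rise → illicit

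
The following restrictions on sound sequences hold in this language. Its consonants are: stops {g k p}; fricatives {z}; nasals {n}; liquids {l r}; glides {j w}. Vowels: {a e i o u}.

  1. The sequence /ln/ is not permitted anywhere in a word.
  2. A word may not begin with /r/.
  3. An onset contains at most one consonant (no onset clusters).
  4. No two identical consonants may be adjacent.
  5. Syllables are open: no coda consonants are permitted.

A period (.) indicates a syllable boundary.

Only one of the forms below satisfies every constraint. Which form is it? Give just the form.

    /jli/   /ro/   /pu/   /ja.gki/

/pu/

/jli/ — violates constraint 3: syllable 1 onset /jl/ has 2 consonants (> 1) → illicit
/ro/ — violates constraint 2: word begins with /r/ → illicit
/pu/ — σ1 onset /p/, coda /∅/ ok → licit
/ja.gki/ — violates constraint 3: syllable 2 onset /gk/ has 2 consonants (> 1) → illicit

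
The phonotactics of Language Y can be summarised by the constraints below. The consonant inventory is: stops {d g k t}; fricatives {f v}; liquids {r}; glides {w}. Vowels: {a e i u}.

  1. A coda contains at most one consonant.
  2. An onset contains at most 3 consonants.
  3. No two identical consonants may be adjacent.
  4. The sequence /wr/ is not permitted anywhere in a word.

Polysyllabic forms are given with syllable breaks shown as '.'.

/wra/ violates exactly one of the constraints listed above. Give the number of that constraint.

4

/wra/: contains banned sequence /wr/.
This is a violation of constraint 4: "The sequence /wr/ is not permitted anywhere in a word."
The remaining constraints (1, 2, 3) are satisfied.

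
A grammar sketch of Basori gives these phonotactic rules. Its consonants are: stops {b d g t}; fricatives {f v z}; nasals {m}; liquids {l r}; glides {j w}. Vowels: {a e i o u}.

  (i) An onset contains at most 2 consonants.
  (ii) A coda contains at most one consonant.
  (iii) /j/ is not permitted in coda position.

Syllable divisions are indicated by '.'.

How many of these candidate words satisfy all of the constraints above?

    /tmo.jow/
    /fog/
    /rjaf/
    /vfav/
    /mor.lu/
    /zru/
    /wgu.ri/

7

/tmo.jow/ — σ1 onset /tm/ (2C), coda /∅/ ok; σ2 onset /j/, coda /w/ ok → phonotactically legal
/fog/ — σ1 onset /f/, coda /g/ ok → phonotactically legal
/rjaf/ — σ1 onset /rj/ (2C), coda /f/ ok → phonotactically legal
/vfav/ — σ1 onset /vf/ (2C), coda /v/ ok → phonotactically legal
/mor.lu/ — σ1 onset /m/, coda /r/ ok; σ2 onset /l/, coda /∅/ ok → phonotactically legal
/zru/ — σ1 onset /zr/ (2C), coda /∅/ ok → phonotactically legal
/wgu.ri/ — σ1 onset /wg/ (2C), coda /∅/ ok; σ2 onset /r/, coda /∅/ ok → phonotactically legal
Phonotactically legal: /tmo.jow/, /fog/, /rjaf/, /vfav/, /mor.lu/, /zru/, /wgu.ri/ → 7.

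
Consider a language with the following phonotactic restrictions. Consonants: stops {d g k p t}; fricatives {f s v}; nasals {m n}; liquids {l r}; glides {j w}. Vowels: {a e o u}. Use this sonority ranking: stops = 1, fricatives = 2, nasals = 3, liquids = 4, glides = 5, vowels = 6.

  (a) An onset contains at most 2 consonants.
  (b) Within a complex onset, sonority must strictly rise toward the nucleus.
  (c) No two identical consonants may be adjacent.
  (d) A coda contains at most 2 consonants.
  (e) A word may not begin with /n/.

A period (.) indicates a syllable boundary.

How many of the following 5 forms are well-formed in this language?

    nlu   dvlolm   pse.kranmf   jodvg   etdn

0

nlu — violates constraint (e): word begins with /n/ → ill-formed
dvlolm — violates constraint (a): syllable 1 onset /dvl/ has 3 consonants (> 2) → ill-formed
pse.kranmf — violates constraint (d): syllable 2 coda /nmf/ has 3 consonants (> 2) → ill-formed
jodvg — violates constraint (d): syllable 1 coda /dvg/ has 3 consonants (> 2) → ill-formed
etdn — violates constraint (d): syllable 1 coda /tdn/ has 3 consonants (> 2) → ill-formed
No form is well-formed → 0.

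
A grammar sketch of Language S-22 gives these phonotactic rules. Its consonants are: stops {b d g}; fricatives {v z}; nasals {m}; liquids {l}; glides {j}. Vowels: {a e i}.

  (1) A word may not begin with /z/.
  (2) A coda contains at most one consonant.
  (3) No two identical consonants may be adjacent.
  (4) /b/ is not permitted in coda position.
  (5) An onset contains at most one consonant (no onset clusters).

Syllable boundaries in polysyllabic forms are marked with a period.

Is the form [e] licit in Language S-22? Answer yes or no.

yes

[e] — σ1 onset /∅/, coda /∅/ ok → licit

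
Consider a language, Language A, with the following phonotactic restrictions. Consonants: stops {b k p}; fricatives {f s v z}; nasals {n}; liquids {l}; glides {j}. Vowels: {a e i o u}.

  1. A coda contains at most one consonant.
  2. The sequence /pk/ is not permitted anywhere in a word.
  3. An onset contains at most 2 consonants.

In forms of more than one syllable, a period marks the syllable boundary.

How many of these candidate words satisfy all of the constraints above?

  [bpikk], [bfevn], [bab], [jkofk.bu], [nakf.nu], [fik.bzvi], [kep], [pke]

2

[bpikk] — violates constraint 1: syllable 1 coda /kk/ has 2 consonants (> 1) → ill-formed
[bfevn] — violates constraint 1: syllable 1 coda /vn/ has 2 consonants (> 1) → ill-formed
[bab] — σ1 onset /b/, coda /b/ ok → well-formed
[jkofk.bu] — violates constraint 1: syllable 1 coda /fk/ has 2 consonants (> 1) → ill-formed
[nakf.nu] — violates constraint 1: syllable 1 coda /kf/ has 2 consonants (> 1) → ill-formed
[fik.bzvi] — violates constraint 3: syllable 2 onset /bzv/ has 3 consonants (> 2) → ill-formed
[kep] — σ1 onset /k/, coda /p/ ok → well-formed
[pke] — violates constraint 2: contains banned sequence /pk/ → ill-formed
Well-formed: [bab], [kep] → 2.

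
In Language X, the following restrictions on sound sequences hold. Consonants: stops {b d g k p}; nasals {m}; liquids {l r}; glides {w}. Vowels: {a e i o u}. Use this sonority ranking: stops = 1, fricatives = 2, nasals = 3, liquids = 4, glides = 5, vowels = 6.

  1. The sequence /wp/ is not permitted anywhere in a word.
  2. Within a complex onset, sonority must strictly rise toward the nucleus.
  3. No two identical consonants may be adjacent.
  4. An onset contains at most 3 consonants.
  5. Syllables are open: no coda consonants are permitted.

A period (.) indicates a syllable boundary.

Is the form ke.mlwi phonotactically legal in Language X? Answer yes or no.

ke.mlwi — σ1 onset /k/, coda /∅/ ok; σ2 onset /mlw/ (3→4→5 rises), coda /∅/ ok → phonotactically legal

yes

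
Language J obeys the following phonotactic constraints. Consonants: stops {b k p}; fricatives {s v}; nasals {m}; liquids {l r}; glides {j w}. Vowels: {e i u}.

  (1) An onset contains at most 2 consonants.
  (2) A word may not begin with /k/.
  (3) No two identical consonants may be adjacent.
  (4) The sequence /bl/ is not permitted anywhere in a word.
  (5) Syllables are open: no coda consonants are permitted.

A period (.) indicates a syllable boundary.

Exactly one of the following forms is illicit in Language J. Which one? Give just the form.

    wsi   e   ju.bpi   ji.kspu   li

wsi — σ1 onset /ws/ (2C), coda /∅/ ok → licit
e — σ1 onset /∅/, coda /∅/ ok → licit
ju.bpi — σ1 onset /j/, coda /∅/ ok; σ2 onset /bp/ (2C), coda /∅/ ok → licit
ji.kspu — violates constraint 1: syllable 2 onset /ksp/ has 3 consonants (> 2) → illicit
li — σ1 onset /l/, coda /∅/ ok → licit

ji.kspu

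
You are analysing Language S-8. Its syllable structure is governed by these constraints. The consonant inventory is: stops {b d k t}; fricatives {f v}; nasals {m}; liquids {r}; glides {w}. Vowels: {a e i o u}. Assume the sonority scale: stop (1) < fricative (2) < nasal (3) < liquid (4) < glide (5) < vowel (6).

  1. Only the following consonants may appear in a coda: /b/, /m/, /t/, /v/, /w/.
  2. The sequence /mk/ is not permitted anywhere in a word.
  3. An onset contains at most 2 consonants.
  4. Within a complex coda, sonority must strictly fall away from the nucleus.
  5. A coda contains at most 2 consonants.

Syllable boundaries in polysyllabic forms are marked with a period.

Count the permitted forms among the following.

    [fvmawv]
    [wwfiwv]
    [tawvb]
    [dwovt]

1

[fvmawv] — violates constraint 3: syllable 1 onset /fvm/ has 3 consonants (> 2) → not permitted
[wwfiwv] — violates constraint 3: syllable 1 onset /wwf/ has 3 consonants (> 2) → not permitted
[tawvb] — violates constraint 5: syllable 1 coda /wvb/ has 3 consonants (> 2) → not permitted
[dwovt] — σ1 onset /dw/ (2C), coda /vt/ (2→1 falls) ok → permitted
Permitted: [dwovt] → 1.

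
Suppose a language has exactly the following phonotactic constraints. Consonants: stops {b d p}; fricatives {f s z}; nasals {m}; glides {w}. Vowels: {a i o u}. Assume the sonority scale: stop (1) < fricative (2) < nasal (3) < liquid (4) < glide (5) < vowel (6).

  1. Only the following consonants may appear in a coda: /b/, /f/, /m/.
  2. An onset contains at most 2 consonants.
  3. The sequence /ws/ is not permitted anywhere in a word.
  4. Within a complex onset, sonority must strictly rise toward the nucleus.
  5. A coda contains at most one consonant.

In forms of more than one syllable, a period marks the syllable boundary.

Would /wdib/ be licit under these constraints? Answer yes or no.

no

/wdib/ — violates constraint 4: syllable 1 onset /wd/: /w/ (glide, 5) → /d/ (stop, 1) does not rise → illicit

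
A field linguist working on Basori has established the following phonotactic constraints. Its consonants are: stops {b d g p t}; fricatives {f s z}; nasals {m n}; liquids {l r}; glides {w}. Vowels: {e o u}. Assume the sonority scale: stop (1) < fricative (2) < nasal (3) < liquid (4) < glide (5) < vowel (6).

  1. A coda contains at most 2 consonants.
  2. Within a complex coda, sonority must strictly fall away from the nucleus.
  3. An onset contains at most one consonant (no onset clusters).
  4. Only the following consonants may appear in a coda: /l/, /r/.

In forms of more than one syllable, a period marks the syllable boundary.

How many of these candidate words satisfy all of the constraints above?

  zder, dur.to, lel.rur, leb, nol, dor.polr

3

zder — violates constraint 3: syllable 1 onset /zd/ has 2 consonants (> 1) → ill-formed
dur.to — σ1 onset /d/, coda /r/ ok; σ2 onset /t/, coda /∅/ ok → well-formed
lel.rur — σ1 onset /l/, coda /l/ ok; σ2 onset /r/, coda /r/ ok → well-formed
leb — violates constraint 4: syllable 1 coda contains /b/, which is not a licensed coda consonant → ill-formed
nol — σ1 onset /n/, coda /l/ ok → well-formed
dor.polr — violates constraint 2: syllable 2 coda /lr/: /l/ (liquid, 4) → /r/ (liquid, 4) does not fall → ill-formed
Well-formed: dur.to, lel.rur, nol → 3.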